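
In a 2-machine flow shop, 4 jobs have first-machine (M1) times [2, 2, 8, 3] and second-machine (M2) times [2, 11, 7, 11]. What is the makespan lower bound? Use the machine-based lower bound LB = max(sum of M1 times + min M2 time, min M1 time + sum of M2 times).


LB1 = sum(M1 times) + min(M2 times) = 15 + 2 = 17
LB2 = min(M1 times) + sum(M2 times) = 2 + 31 = 33
Lower bound = max(LB1, LB2) = max(17, 33) = 33

33


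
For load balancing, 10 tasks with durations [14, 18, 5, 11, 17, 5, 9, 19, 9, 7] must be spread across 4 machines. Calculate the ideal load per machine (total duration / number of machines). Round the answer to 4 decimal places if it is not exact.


Total processing time = 14 + 18 + 5 + 11 + 17 + 5 + 9 + 19 + 9 + 7 = 114
Number of machines = 4
Ideal balanced load = 114 / 4 = 28.5

28.5


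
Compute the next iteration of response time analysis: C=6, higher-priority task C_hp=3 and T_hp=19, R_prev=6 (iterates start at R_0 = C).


R_next = C + ceil(R_prev / T_hp) * C_hp
ceil(6 / 19) = ceil(0.3158) = 1
Interference = 1 * 3 = 3
R_next = 6 + 3 = 9

9


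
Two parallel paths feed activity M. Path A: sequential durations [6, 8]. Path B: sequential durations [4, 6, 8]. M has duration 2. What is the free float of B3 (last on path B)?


ES(B3) = sum of predecessors on chain B = 10
EF(B3) = ES + duration = 10 + 8 = 18
Successor of B3 is M. ES(M) = max(sum(A), sum(B)) = max(14, 18) = 18
Free float = ES(successor) - EF(current) = 18 - 18 = 0

0


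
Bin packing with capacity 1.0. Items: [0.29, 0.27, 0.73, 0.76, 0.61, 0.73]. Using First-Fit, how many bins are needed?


Place items sequentially using First-Fit:
  Item 0.29 -> new Bin 1
  Item 0.27 -> Bin 1 (now 0.56)
  Item 0.73 -> new Bin 2
  Item 0.76 -> new Bin 3
  Item 0.61 -> new Bin 4
  Item 0.73 -> new Bin 5
Total bins used = 5

5


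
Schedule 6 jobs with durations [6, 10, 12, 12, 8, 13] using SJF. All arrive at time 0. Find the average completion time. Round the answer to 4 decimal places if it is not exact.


SJF order (ascending): [6, 8, 10, 12, 12, 13]
Completion times:
  Job 1: burst=6, C=6
  Job 2: burst=8, C=14
  Job 3: burst=10, C=24
  Job 4: burst=12, C=36
  Job 5: burst=12, C=48
  Job 6: burst=13, C=61
Average completion = 189/6 = 31.5

31.5


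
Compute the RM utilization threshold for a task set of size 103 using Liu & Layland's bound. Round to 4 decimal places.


Compute 2^(1/103) = 1.0067522788
Subtract 1: 1.0067522788 - 1 = 0.0067522788
Multiply by n: 103 * 0.0067522788 = 0.6954847164
Round to 4 dp: 0.6955

0.6955


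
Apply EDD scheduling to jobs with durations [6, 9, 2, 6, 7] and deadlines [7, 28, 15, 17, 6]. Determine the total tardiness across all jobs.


Sort by due date (EDD order): [(7, 6), (6, 7), (2, 15), (6, 17), (9, 28)]
Compute completion times and tardiness:
  Job 1: p=7, d=6, C=7, tardiness=max(0,7-6)=1
  Job 2: p=6, d=7, C=13, tardiness=max(0,13-7)=6
  Job 3: p=2, d=15, C=15, tardiness=max(0,15-15)=0
  Job 4: p=6, d=17, C=21, tardiness=max(0,21-17)=4
  Job 5: p=9, d=28, C=30, tardiness=max(0,30-28)=2
Total tardiness = 13

13


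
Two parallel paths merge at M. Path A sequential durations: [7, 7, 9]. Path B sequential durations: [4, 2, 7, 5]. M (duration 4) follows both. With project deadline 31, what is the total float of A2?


Forward pass: ES(A2) = sum of predecessors on chain A = 7
EF = ES + duration = 7 + 7 = 14
Backward pass: LF(M) = deadline = 31; LS(M) = 31 - 4 = 27
LF(A2) = LS(M) - sum(successors on chain A) = 27 - 9 = 18
LS = LF - duration = 18 - 7 = 11
Total float = LS - ES = 11 - 7 = 4

4


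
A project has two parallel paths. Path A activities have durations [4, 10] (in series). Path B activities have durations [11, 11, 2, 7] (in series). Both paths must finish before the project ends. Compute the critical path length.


Path A total = 4 + 10 = 14
Path B total = 11 + 11 + 2 + 7 = 31
Critical path = longest path = max(14, 31) = 31

31


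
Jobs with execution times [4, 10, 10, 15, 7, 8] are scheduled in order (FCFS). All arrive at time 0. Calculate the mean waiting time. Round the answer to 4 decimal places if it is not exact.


FCFS order (as given): [4, 10, 10, 15, 7, 8]
Waiting times:
  Job 1: wait = 0
  Job 2: wait = 4
  Job 3: wait = 14
  Job 4: wait = 24
  Job 5: wait = 39
  Job 6: wait = 46
Sum of waiting times = 127
Average waiting time = 127/6 = 21.1667

21.1667


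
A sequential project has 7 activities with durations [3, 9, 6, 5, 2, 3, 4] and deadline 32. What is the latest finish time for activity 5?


LF(activity 5) = deadline - sum of successor durations
Successors: activities 6 through 7 with durations [3, 4]
Sum of successor durations = 7
LF = 32 - 7 = 25

25


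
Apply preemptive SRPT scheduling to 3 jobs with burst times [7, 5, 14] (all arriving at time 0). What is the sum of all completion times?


Since all jobs arrive at t=0, SRPT equals SPT ordering.
SPT order: [5, 7, 14]
Completion times:
  Job 1: p=5, C=5
  Job 2: p=7, C=12
  Job 3: p=14, C=26
Total completion time = 5 + 12 + 26 = 43

43


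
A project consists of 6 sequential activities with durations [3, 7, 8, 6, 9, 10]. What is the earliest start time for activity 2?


Activity 2 starts after activities 1 through 1 complete.
Predecessor durations: [3]
ES = 3 = 3

3


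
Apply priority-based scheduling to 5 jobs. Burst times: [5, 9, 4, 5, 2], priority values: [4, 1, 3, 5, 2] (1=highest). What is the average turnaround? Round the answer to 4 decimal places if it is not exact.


Sort by priority (ascending = highest first):
Order: [(1, 9), (2, 2), (3, 4), (4, 5), (5, 5)]
Completion times:
  Priority 1, burst=9, C=9
  Priority 2, burst=2, C=11
  Priority 3, burst=4, C=15
  Priority 4, burst=5, C=20
  Priority 5, burst=5, C=25
Average turnaround = 80/5 = 16.0

16.0


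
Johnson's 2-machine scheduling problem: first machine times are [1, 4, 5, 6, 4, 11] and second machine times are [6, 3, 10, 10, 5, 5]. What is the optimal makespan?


Apply Johnson's rule:
  Group 1 (a <= b): [(1, 1, 6), (5, 4, 5), (3, 5, 10), (4, 6, 10)]
  Group 2 (a > b): [(6, 11, 5), (2, 4, 3)]
Optimal job order: [1, 5, 3, 4, 6, 2]
Schedule:
  Job 1: M1 done at 1, M2 done at 7
  Job 5: M1 done at 5, M2 done at 12
  Job 3: M1 done at 10, M2 done at 22
  Job 4: M1 done at 16, M2 done at 32
  Job 6: M1 done at 27, M2 done at 37
  Job 2: M1 done at 31, M2 done at 40
Makespan = 40

40


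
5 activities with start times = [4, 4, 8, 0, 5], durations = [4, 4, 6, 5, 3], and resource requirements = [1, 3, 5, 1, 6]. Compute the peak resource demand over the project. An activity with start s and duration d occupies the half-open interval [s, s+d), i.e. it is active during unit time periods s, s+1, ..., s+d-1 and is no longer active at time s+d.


Each activity i is active on [start_i, start_i + duration_i).
Compute total resource usage per time slot:
  t=0: active resources = [1], total = 1
  t=1: active resources = [1], total = 1
  t=2: active resources = [1], total = 1
  t=3: active resources = [1], total = 1
  t=4: active resources = [1, 3, 1], total = 5
  t=5: active resources = [1, 3, 6], total = 10
  t=6: active resources = [1, 3, 6], total = 10
  t=7: active resources = [1, 3, 6], total = 10
  t=8: active resources = [5], total = 5
  t=9: active resources = [5], total = 5
  t=10: active resources = [5], total = 5
  t=11: active resources = [5], total = 5
  t=12: active resources = [5], total = 5
  t=13: active resources = [5], total = 5
Peak resource demand = 10

10


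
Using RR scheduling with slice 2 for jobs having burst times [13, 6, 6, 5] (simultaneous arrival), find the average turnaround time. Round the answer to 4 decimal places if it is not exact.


Time quantum = 2
Execution trace:
  J1 runs 2 units, time = 2
  J2 runs 2 units, time = 4
  J3 runs 2 units, time = 6
  J4 runs 2 units, time = 8
  J1 runs 2 units, time = 10
  J2 runs 2 units, time = 12
  J3 runs 2 units, time = 14
  J4 runs 2 units, time = 16
  J1 runs 2 units, time = 18
  J2 runs 2 units, time = 20
  J3 runs 2 units, time = 22
  J4 runs 1 units, time = 23
  J1 runs 2 units, time = 25
  J1 runs 2 units, time = 27
  J1 runs 2 units, time = 29
  J1 runs 1 units, time = 30
Finish times: [30, 20, 22, 23]
Average turnaround = 95/4 = 23.75

23.75


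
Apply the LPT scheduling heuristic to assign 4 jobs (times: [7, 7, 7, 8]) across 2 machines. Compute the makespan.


Sort jobs in decreasing order (LPT): [8, 7, 7, 7]
Assign each job to the least loaded machine:
  Machine 1: jobs [8, 7], load = 15
  Machine 2: jobs [7, 7], load = 14
Makespan = max load = 15

15


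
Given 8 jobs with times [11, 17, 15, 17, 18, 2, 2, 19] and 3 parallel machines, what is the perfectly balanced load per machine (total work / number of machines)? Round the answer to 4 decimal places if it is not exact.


Total processing time = 11 + 17 + 15 + 17 + 18 + 2 + 2 + 19 = 101
Number of machines = 3
Ideal balanced load = 101 / 3 = 33.6667

33.6667


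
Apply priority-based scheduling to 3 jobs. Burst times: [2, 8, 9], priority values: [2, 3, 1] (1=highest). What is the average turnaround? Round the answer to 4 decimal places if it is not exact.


Sort by priority (ascending = highest first):
Order: [(1, 9), (2, 2), (3, 8)]
Completion times:
  Priority 1, burst=9, C=9
  Priority 2, burst=2, C=11
  Priority 3, burst=8, C=19
Average turnaround = 39/3 = 13.0

13.0


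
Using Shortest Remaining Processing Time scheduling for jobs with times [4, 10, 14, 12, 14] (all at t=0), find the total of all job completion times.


Since all jobs arrive at t=0, SRPT equals SPT ordering.
SPT order: [4, 10, 12, 14, 14]
Completion times:
  Job 1: p=4, C=4
  Job 2: p=10, C=14
  Job 3: p=12, C=26
  Job 4: p=14, C=40
  Job 5: p=14, C=54
Total completion time = 4 + 14 + 26 + 40 + 54 = 138

138


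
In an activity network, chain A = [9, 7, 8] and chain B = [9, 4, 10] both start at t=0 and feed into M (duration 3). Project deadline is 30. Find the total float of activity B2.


Forward pass: ES(B2) = sum of predecessors on chain B = 9
EF = ES + duration = 9 + 4 = 13
Backward pass: LF(M) = deadline = 30; LS(M) = 30 - 3 = 27
LF(B2) = LS(M) - sum(successors on chain B) = 27 - 10 = 17
LS = LF - duration = 17 - 4 = 13
Total float = LS - ES = 13 - 9 = 4

4


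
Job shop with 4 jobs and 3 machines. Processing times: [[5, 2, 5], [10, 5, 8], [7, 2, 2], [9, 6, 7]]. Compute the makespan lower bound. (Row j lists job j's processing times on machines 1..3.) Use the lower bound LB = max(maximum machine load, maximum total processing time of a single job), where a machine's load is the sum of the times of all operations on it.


Machine loads:
  Machine 1: 5 + 10 + 7 + 9 = 31
  Machine 2: 2 + 5 + 2 + 6 = 15
  Machine 3: 5 + 8 + 2 + 7 = 22
Max machine load = 31
Job totals:
  Job 1: 12
  Job 2: 23
  Job 3: 11
  Job 4: 22
Max job total = 23
Lower bound = max(31, 23) = 31

31


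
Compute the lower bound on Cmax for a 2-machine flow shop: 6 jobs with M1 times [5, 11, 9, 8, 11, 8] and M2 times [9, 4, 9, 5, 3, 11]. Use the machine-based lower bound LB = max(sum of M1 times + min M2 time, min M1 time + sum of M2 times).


LB1 = sum(M1 times) + min(M2 times) = 52 + 3 = 55
LB2 = min(M1 times) + sum(M2 times) = 5 + 41 = 46
Lower bound = max(LB1, LB2) = max(55, 46) = 55

55


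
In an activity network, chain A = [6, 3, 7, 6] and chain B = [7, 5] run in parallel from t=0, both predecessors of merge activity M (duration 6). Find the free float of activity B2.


ES(B2) = sum of predecessors on chain B = 7
EF(B2) = ES + duration = 7 + 5 = 12
Successor of B2 is M. ES(M) = max(sum(A), sum(B)) = max(22, 12) = 22
Free float = ES(successor) - EF(current) = 22 - 12 = 10

10


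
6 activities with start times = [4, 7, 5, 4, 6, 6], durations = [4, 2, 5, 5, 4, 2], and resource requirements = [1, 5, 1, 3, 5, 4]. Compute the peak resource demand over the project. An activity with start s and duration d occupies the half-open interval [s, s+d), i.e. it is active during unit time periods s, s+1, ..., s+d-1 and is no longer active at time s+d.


Each activity i is active on [start_i, start_i + duration_i).
Compute total resource usage per time slot:
  t=0: active resources = [], total = 0
  t=1: active resources = [], total = 0
  t=2: active resources = [], total = 0
  t=3: active resources = [], total = 0
  t=4: active resources = [1, 3], total = 4
  t=5: active resources = [1, 1, 3], total = 5
  t=6: active resources = [1, 1, 3, 5, 4], total = 14
  t=7: active resources = [1, 5, 1, 3, 5, 4], total = 19
  t=8: active resources = [5, 1, 3, 5], total = 14
  t=9: active resources = [1, 5], total = 6
Peak resource demand = 19

19


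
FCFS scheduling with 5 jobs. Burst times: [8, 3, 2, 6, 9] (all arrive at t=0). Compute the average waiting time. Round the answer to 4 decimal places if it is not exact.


FCFS order (as given): [8, 3, 2, 6, 9]
Waiting times:
  Job 1: wait = 0
  Job 2: wait = 8
  Job 3: wait = 11
  Job 4: wait = 13
  Job 5: wait = 19
Sum of waiting times = 51
Average waiting time = 51/5 = 10.2

10.2


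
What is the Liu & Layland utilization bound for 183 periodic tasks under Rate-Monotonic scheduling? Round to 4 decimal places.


Compute 2^(1/183) = 1.0037948719
Subtract 1: 1.0037948719 - 1 = 0.0037948719
Multiply by n: 183 * 0.0037948719 = 0.6944615577
Round to 4 dp: 0.6945

0.6945


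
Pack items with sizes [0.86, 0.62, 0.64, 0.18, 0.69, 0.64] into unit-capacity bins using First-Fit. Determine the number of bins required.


Place items sequentially using First-Fit:
  Item 0.86 -> new Bin 1
  Item 0.62 -> new Bin 2
  Item 0.64 -> new Bin 3
  Item 0.18 -> Bin 2 (now 0.8)
  Item 0.69 -> new Bin 4
  Item 0.64 -> new Bin 5
Total bins used = 5

5


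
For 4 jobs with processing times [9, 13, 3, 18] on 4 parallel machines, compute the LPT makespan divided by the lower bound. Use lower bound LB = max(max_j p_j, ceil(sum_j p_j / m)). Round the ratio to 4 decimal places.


LPT order: [18, 13, 9, 3]
Machine loads after assignment: [18, 13, 9, 3]
LPT makespan = 18
Lower bound = max(max_job, ceil(total/4)) = max(18, 11) = 18
Ratio = 18 / 18 = 1.0

1.0


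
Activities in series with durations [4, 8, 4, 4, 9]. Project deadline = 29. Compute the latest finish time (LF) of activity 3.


LF(activity 3) = deadline - sum of successor durations
Successors: activities 4 through 5 with durations [4, 9]
Sum of successor durations = 13
LF = 29 - 13 = 16

16


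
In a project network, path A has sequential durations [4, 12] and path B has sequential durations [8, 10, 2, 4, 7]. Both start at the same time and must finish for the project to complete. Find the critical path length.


Path A total = 4 + 12 = 16
Path B total = 8 + 10 + 2 + 4 + 7 = 31
Critical path = longest path = max(16, 31) = 31

31


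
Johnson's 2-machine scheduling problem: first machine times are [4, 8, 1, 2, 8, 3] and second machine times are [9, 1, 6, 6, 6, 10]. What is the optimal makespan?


Apply Johnson's rule:
  Group 1 (a <= b): [(3, 1, 6), (4, 2, 6), (6, 3, 10), (1, 4, 9)]
  Group 2 (a > b): [(5, 8, 6), (2, 8, 1)]
Optimal job order: [3, 4, 6, 1, 5, 2]
Schedule:
  Job 3: M1 done at 1, M2 done at 7
  Job 4: M1 done at 3, M2 done at 13
  Job 6: M1 done at 6, M2 done at 23
  Job 1: M1 done at 10, M2 done at 32
  Job 5: M1 done at 18, M2 done at 38
  Job 2: M1 done at 26, M2 done at 39
Makespan = 39

39


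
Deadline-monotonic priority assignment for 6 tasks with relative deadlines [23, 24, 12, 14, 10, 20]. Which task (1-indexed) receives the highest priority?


Sort tasks by relative deadline (ascending):
  Task 5: deadline = 10
  Task 3: deadline = 12
  Task 4: deadline = 14
  Task 6: deadline = 20
  Task 1: deadline = 23
  Task 2: deadline = 24
Priority order (highest first): [5, 3, 4, 6, 1, 2]
Highest priority task = 5

5


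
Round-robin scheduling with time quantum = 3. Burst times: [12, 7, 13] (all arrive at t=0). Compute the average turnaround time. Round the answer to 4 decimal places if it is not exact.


Time quantum = 3
Execution trace:
  J1 runs 3 units, time = 3
  J2 runs 3 units, time = 6
  J3 runs 3 units, time = 9
  J1 runs 3 units, time = 12
  J2 runs 3 units, time = 15
  J3 runs 3 units, time = 18
  J1 runs 3 units, time = 21
  J2 runs 1 units, time = 22
  J3 runs 3 units, time = 25
  J1 runs 3 units, time = 28
  J3 runs 3 units, time = 31
  J3 runs 1 units, time = 32
Finish times: [28, 22, 32]
Average turnaround = 82/3 = 27.3333

27.3333


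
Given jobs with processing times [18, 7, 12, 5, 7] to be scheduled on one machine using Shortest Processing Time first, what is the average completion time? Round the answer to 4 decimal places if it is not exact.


Sort jobs by processing time (SPT order): [5, 7, 7, 12, 18]
Compute completion times sequentially:
  Job 1: processing = 5, completes at 5
  Job 2: processing = 7, completes at 12
  Job 3: processing = 7, completes at 19
  Job 4: processing = 12, completes at 31
  Job 5: processing = 18, completes at 49
Sum of completion times = 116
Average completion time = 116/5 = 23.2

23.2


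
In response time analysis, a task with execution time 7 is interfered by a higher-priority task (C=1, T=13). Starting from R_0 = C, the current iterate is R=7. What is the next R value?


R_next = C + ceil(R_prev / T_hp) * C_hp
ceil(7 / 13) = ceil(0.5385) = 1
Interference = 1 * 1 = 1
R_next = 7 + 1 = 8

8


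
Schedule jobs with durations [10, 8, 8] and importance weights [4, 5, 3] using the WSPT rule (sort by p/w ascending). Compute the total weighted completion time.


Compute p/w ratios and sort ascending (WSPT): [(8, 5), (10, 4), (8, 3)]
Compute weighted completion times:
  Job (p=8,w=5): C=8, w*C=5*8=40
  Job (p=10,w=4): C=18, w*C=4*18=72
  Job (p=8,w=3): C=26, w*C=3*26=78
Total weighted completion time = 190

190


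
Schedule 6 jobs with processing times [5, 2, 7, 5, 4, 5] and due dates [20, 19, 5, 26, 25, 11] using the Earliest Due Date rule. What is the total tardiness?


Sort by due date (EDD order): [(7, 5), (5, 11), (2, 19), (5, 20), (4, 25), (5, 26)]
Compute completion times and tardiness:
  Job 1: p=7, d=5, C=7, tardiness=max(0,7-5)=2
  Job 2: p=5, d=11, C=12, tardiness=max(0,12-11)=1
  Job 3: p=2, d=19, C=14, tardiness=max(0,14-19)=0
  Job 4: p=5, d=20, C=19, tardiness=max(0,19-20)=0
  Job 5: p=4, d=25, C=23, tardiness=max(0,23-25)=0
  Job 6: p=5, d=26, C=28, tardiness=max(0,28-26)=2
Total tardiness = 5

5


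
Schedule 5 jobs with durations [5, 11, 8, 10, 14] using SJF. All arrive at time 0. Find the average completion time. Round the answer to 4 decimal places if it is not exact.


SJF order (ascending): [5, 8, 10, 11, 14]
Completion times:
  Job 1: burst=5, C=5
  Job 2: burst=8, C=13
  Job 3: burst=10, C=23
  Job 4: burst=11, C=34
  Job 5: burst=14, C=48
Average completion = 123/5 = 24.6

24.6


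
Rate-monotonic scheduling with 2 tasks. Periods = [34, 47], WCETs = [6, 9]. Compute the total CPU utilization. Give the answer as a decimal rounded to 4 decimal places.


Compute individual utilizations (exact fractions):
  Task 1: C/T = 6/34 = 3/17 (approx. 0.1765)
  Task 2: C/T = 9/47 (approx. 0.1915)
Total utilization U = 3/17 + 9/47 = 294/799
Rounded to 4 decimal places: U = 0.3680
RM (Liu & Layland) bound for 2 tasks = 0.828427; compare with U = 294/799 (approx. 0.367960)
U <= bound, so schedulable by RM sufficient condition.

0.3680


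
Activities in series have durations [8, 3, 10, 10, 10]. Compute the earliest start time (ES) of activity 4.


Activity 4 starts after activities 1 through 3 complete.
Predecessor durations: [8, 3, 10]
ES = 8 + 3 + 10 = 21

21


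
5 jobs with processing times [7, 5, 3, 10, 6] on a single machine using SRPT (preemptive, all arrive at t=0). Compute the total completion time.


Since all jobs arrive at t=0, SRPT equals SPT ordering.
SPT order: [3, 5, 6, 7, 10]
Completion times:
  Job 1: p=3, C=3
  Job 2: p=5, C=8
  Job 3: p=6, C=14
  Job 4: p=7, C=21
  Job 5: p=10, C=31
Total completion time = 3 + 8 + 14 + 21 + 31 = 77

77


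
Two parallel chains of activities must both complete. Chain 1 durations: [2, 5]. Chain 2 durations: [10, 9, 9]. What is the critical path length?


Path A total = 2 + 5 = 7
Path B total = 10 + 9 + 9 = 28
Critical path = longest path = max(7, 28) = 28

28


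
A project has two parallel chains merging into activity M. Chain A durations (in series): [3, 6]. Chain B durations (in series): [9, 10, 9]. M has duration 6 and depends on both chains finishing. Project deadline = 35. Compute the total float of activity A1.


Forward pass: ES(A1) = sum of predecessors on chain A = 0
EF = ES + duration = 0 + 3 = 3
Backward pass: LF(M) = deadline = 35; LS(M) = 35 - 6 = 29
LF(A1) = LS(M) - sum(successors on chain A) = 29 - 6 = 23
LS = LF - duration = 23 - 3 = 20
Total float = LS - ES = 20 - 0 = 20

20


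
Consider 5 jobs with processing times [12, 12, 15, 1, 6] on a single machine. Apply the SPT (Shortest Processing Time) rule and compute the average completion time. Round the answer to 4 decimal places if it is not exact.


Sort jobs by processing time (SPT order): [1, 6, 12, 12, 15]
Compute completion times sequentially:
  Job 1: processing = 1, completes at 1
  Job 2: processing = 6, completes at 7
  Job 3: processing = 12, completes at 19
  Job 4: processing = 12, completes at 31
  Job 5: processing = 15, completes at 46
Sum of completion times = 104
Average completion time = 104/5 = 20.8

20.8


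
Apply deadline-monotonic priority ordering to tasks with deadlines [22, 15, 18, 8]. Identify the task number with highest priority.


Sort tasks by relative deadline (ascending):
  Task 4: deadline = 8
  Task 2: deadline = 15
  Task 3: deadline = 18
  Task 1: deadline = 22
Priority order (highest first): [4, 2, 3, 1]
Highest priority task = 4

4


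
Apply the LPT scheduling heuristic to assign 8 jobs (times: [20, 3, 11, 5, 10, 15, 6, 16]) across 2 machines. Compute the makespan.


Sort jobs in decreasing order (LPT): [20, 16, 15, 11, 10, 6, 5, 3]
Assign each job to the least loaded machine:
  Machine 1: jobs [20, 11, 10, 3], load = 44
  Machine 2: jobs [16, 15, 6, 5], load = 42
Makespan = max load = 44

44


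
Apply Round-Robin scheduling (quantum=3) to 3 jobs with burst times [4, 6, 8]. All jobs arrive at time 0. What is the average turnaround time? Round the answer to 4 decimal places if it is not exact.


Time quantum = 3
Execution trace:
  J1 runs 3 units, time = 3
  J2 runs 3 units, time = 6
  J3 runs 3 units, time = 9
  J1 runs 1 units, time = 10
  J2 runs 3 units, time = 13
  J3 runs 3 units, time = 16
  J3 runs 2 units, time = 18
Finish times: [10, 13, 18]
Average turnaround = 41/3 = 13.6667

13.6667


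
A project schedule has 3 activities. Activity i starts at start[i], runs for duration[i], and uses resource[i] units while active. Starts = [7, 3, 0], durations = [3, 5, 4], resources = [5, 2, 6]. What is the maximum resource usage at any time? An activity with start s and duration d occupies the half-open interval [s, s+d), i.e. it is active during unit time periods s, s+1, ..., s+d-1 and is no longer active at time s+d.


Each activity i is active on [start_i, start_i + duration_i).
Compute total resource usage per time slot:
  t=0: active resources = [6], total = 6
  t=1: active resources = [6], total = 6
  t=2: active resources = [6], total = 6
  t=3: active resources = [2, 6], total = 8
  t=4: active resources = [2], total = 2
  t=5: active resources = [2], total = 2
  t=6: active resources = [2], total = 2
  t=7: active resources = [5, 2], total = 7
  t=8: active resources = [5], total = 5
  t=9: active resources = [5], total = 5
Peak resource demand = 8

8


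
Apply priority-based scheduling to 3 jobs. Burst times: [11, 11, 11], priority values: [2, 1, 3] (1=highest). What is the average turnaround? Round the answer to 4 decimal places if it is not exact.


Sort by priority (ascending = highest first):
Order: [(1, 11), (2, 11), (3, 11)]
Completion times:
  Priority 1, burst=11, C=11
  Priority 2, burst=11, C=22
  Priority 3, burst=11, C=33
Average turnaround = 66/3 = 22.0

22.0


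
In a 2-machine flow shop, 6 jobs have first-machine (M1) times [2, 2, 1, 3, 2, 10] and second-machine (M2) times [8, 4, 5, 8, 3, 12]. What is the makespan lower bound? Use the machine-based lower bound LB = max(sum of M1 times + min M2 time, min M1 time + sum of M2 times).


LB1 = sum(M1 times) + min(M2 times) = 20 + 3 = 23
LB2 = min(M1 times) + sum(M2 times) = 1 + 40 = 41
Lower bound = max(LB1, LB2) = max(23, 41) = 41

41


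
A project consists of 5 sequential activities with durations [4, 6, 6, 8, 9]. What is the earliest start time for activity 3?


Activity 3 starts after activities 1 through 2 complete.
Predecessor durations: [4, 6]
ES = 4 + 6 = 10

10


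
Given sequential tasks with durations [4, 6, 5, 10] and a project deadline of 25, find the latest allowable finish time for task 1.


LF(activity 1) = deadline - sum of successor durations
Successors: activities 2 through 4 with durations [6, 5, 10]
Sum of successor durations = 21
LF = 25 - 21 = 4

4


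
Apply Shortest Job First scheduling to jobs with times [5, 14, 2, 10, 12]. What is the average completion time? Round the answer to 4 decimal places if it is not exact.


SJF order (ascending): [2, 5, 10, 12, 14]
Completion times:
  Job 1: burst=2, C=2
  Job 2: burst=5, C=7
  Job 3: burst=10, C=17
  Job 4: burst=12, C=29
  Job 5: burst=14, C=43
Average completion = 98/5 = 19.6

19.6


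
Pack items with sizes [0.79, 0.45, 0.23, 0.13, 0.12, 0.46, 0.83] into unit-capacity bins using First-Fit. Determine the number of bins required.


Place items sequentially using First-Fit:
  Item 0.79 -> new Bin 1
  Item 0.45 -> new Bin 2
  Item 0.23 -> Bin 2 (now 0.68)
  Item 0.13 -> Bin 1 (now 0.92)
  Item 0.12 -> Bin 2 (now 0.8)
  Item 0.46 -> new Bin 3
  Item 0.83 -> new Bin 4
Total bins used = 4

4


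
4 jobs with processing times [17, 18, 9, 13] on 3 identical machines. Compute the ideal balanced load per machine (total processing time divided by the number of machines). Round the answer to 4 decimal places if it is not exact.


Total processing time = 17 + 18 + 9 + 13 = 57
Number of machines = 3
Ideal balanced load = 57 / 3 = 19.0

19.0


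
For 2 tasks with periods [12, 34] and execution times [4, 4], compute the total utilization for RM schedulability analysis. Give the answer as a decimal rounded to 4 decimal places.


Compute individual utilizations (exact fractions):
  Task 1: C/T = 4/12 = 1/3 (approx. 0.3333)
  Task 2: C/T = 4/34 = 2/17 (approx. 0.1176)
Total utilization U = 1/3 + 2/17 = 23/51
Rounded to 4 decimal places: U = 0.4510
RM (Liu & Layland) bound for 2 tasks = 0.828427; compare with U = 23/51 (approx. 0.450980)
U <= bound, so schedulable by RM sufficient condition.

0.4510


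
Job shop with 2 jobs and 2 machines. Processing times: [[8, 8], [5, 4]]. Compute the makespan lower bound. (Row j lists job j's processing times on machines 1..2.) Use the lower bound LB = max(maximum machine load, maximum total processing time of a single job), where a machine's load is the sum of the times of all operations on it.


Machine loads:
  Machine 1: 8 + 5 = 13
  Machine 2: 8 + 4 = 12
Max machine load = 13
Job totals:
  Job 1: 16
  Job 2: 9
Max job total = 16
Lower bound = max(13, 16) = 16

16


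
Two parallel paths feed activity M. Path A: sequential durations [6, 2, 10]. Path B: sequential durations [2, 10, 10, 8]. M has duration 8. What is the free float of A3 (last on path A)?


ES(A3) = sum of predecessors on chain A = 8
EF(A3) = ES + duration = 8 + 10 = 18
Successor of A3 is M. ES(M) = max(sum(A), sum(B)) = max(18, 30) = 30
Free float = ES(successor) - EF(current) = 30 - 18 = 12

12


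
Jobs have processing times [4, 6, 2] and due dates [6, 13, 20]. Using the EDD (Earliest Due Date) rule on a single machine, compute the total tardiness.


Sort by due date (EDD order): [(4, 6), (6, 13), (2, 20)]
Compute completion times and tardiness:
  Job 1: p=4, d=6, C=4, tardiness=max(0,4-6)=0
  Job 2: p=6, d=13, C=10, tardiness=max(0,10-13)=0
  Job 3: p=2, d=20, C=12, tardiness=max(0,12-20)=0
Total tardiness = 0

0


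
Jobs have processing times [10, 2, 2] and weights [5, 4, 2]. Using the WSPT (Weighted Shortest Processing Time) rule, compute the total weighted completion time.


Compute p/w ratios and sort ascending (WSPT): [(2, 4), (2, 2), (10, 5)]
Compute weighted completion times:
  Job (p=2,w=4): C=2, w*C=4*2=8
  Job (p=2,w=2): C=4, w*C=2*4=8
  Job (p=10,w=5): C=14, w*C=5*14=70
Total weighted completion time = 86

86


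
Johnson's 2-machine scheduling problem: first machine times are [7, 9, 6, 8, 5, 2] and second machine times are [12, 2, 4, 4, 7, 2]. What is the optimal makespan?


Apply Johnson's rule:
  Group 1 (a <= b): [(6, 2, 2), (5, 5, 7), (1, 7, 12)]
  Group 2 (a > b): [(3, 6, 4), (4, 8, 4), (2, 9, 2)]
Optimal job order: [6, 5, 1, 3, 4, 2]
Schedule:
  Job 6: M1 done at 2, M2 done at 4
  Job 5: M1 done at 7, M2 done at 14
  Job 1: M1 done at 14, M2 done at 26
  Job 3: M1 done at 20, M2 done at 30
  Job 4: M1 done at 28, M2 done at 34
  Job 2: M1 done at 37, M2 done at 39
Makespan = 39

39


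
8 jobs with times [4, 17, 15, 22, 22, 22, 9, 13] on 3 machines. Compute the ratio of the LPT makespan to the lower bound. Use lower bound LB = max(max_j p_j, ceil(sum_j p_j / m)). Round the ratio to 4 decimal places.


LPT order: [22, 22, 22, 17, 15, 13, 9, 4]
Machine loads after assignment: [39, 41, 44]
LPT makespan = 44
Lower bound = max(max_job, ceil(total/3)) = max(22, 42) = 42
Ratio = 44 / 42 = 1.0476

1.0476


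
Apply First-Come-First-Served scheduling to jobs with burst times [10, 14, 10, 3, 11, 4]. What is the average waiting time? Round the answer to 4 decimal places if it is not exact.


FCFS order (as given): [10, 14, 10, 3, 11, 4]
Waiting times:
  Job 1: wait = 0
  Job 2: wait = 10
  Job 3: wait = 24
  Job 4: wait = 34
  Job 5: wait = 37
  Job 6: wait = 48
Sum of waiting times = 153
Average waiting time = 153/6 = 25.5

25.5


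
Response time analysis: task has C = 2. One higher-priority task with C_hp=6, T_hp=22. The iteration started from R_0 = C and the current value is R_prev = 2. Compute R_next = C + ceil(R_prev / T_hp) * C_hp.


R_next = C + ceil(R_prev / T_hp) * C_hp
ceil(2 / 22) = ceil(0.0909) = 1
Interference = 1 * 6 = 6
R_next = 2 + 6 = 8

8


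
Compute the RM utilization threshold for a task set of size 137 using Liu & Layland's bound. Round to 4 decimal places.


Compute 2^(1/137) = 1.0050722892
Subtract 1: 1.0050722892 - 1 = 0.0050722892
Multiply by n: 137 * 0.0050722892 = 0.6949036204
Round to 4 dp: 0.6949

0.6949


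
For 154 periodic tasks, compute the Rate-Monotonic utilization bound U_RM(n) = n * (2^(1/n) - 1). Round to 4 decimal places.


Compute 2^(1/154) = 1.0045111002
Subtract 1: 1.0045111002 - 1 = 0.0045111002
Multiply by n: 154 * 0.0045111002 = 0.6947094308
Round to 4 dp: 0.6947

0.6947


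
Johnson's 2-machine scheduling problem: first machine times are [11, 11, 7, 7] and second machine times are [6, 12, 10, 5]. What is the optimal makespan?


Apply Johnson's rule:
  Group 1 (a <= b): [(3, 7, 10), (2, 11, 12)]
  Group 2 (a > b): [(1, 11, 6), (4, 7, 5)]
Optimal job order: [3, 2, 1, 4]
Schedule:
  Job 3: M1 done at 7, M2 done at 17
  Job 2: M1 done at 18, M2 done at 30
  Job 1: M1 done at 29, M2 done at 36
  Job 4: M1 done at 36, M2 done at 41
Makespan = 41

41


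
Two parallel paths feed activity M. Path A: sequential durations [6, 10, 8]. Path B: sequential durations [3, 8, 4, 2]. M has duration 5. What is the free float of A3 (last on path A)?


ES(A3) = sum of predecessors on chain A = 16
EF(A3) = ES + duration = 16 + 8 = 24
Successor of A3 is M. ES(M) = max(sum(A), sum(B)) = max(24, 17) = 24
Free float = ES(successor) - EF(current) = 24 - 24 = 0

0


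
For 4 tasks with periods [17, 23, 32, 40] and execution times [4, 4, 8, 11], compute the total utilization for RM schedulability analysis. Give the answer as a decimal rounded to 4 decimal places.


Compute individual utilizations (exact fractions):
  Task 1: C/T = 4/17 (approx. 0.2353)
  Task 2: C/T = 4/23 (approx. 0.1739)
  Task 3: C/T = 8/32 = 1/4 (approx. 0.25)
  Task 4: C/T = 11/40 (approx. 0.275)
Total utilization U = 4/17 + 4/23 + 1/4 + 11/40 = 14611/15640
Rounded to 4 decimal places: U = 0.9342
RM (Liu & Layland) bound for 4 tasks = 0.756828; compare with U = 14611/15640 (approx. 0.934207)
bound < U <= 1, so the RM sufficient condition is not met (inconclusive; an exact test such as response-time analysis is needed).

0.9342


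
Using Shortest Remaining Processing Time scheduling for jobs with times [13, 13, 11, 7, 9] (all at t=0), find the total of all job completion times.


Since all jobs arrive at t=0, SRPT equals SPT ordering.
SPT order: [7, 9, 11, 13, 13]
Completion times:
  Job 1: p=7, C=7
  Job 2: p=9, C=16
  Job 3: p=11, C=27
  Job 4: p=13, C=40
  Job 5: p=13, C=53
Total completion time = 7 + 16 + 27 + 40 + 53 = 143

143


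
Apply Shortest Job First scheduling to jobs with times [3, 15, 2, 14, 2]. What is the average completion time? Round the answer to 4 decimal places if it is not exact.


SJF order (ascending): [2, 2, 3, 14, 15]
Completion times:
  Job 1: burst=2, C=2
  Job 2: burst=2, C=4
  Job 3: burst=3, C=7
  Job 4: burst=14, C=21
  Job 5: burst=15, C=36
Average completion = 70/5 = 14.0

14.0


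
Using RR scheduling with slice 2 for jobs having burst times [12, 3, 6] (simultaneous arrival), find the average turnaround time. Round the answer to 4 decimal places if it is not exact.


Time quantum = 2
Execution trace:
  J1 runs 2 units, time = 2
  J2 runs 2 units, time = 4
  J3 runs 2 units, time = 6
  J1 runs 2 units, time = 8
  J2 runs 1 units, time = 9
  J3 runs 2 units, time = 11
  J1 runs 2 units, time = 13
  J3 runs 2 units, time = 15
  J1 runs 2 units, time = 17
  J1 runs 2 units, time = 19
  J1 runs 2 units, time = 21
Finish times: [21, 9, 15]
Average turnaround = 45/3 = 15.0

15.0


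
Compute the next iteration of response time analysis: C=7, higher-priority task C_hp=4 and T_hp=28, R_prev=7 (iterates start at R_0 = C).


R_next = C + ceil(R_prev / T_hp) * C_hp
ceil(7 / 28) = ceil(0.25) = 1
Interference = 1 * 4 = 4
R_next = 7 + 4 = 11

11


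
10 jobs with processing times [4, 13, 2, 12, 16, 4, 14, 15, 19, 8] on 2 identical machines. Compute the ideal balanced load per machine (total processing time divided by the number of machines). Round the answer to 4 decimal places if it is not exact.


Total processing time = 4 + 13 + 2 + 12 + 16 + 4 + 14 + 15 + 19 + 8 = 107
Number of machines = 2
Ideal balanced load = 107 / 2 = 53.5

53.5


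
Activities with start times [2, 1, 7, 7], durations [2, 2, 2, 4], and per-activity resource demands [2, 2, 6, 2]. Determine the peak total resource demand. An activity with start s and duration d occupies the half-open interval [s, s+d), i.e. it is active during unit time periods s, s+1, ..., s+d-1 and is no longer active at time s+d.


Each activity i is active on [start_i, start_i + duration_i).
Compute total resource usage per time slot:
  t=0: active resources = [], total = 0
  t=1: active resources = [2], total = 2
  t=2: active resources = [2, 2], total = 4
  t=3: active resources = [2], total = 2
  t=4: active resources = [], total = 0
  t=5: active resources = [], total = 0
  t=6: active resources = [], total = 0
  t=7: active resources = [6, 2], total = 8
  t=8: active resources = [6, 2], total = 8
  t=9: active resources = [2], total = 2
  t=10: active resources = [2], total = 2
Peak resource demand = 8

8


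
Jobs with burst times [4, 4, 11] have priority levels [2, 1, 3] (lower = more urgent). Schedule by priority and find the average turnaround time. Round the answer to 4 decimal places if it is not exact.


Sort by priority (ascending = highest first):
Order: [(1, 4), (2, 4), (3, 11)]
Completion times:
  Priority 1, burst=4, C=4
  Priority 2, burst=4, C=8
  Priority 3, burst=11, C=19
Average turnaround = 31/3 = 10.3333

10.3333


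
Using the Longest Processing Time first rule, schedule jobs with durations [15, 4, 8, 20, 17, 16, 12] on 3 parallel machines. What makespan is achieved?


Sort jobs in decreasing order (LPT): [20, 17, 16, 15, 12, 8, 4]
Assign each job to the least loaded machine:
  Machine 1: jobs [20, 8, 4], load = 32
  Machine 2: jobs [17, 12], load = 29
  Machine 3: jobs [16, 15], load = 31
Makespan = max load = 32

32


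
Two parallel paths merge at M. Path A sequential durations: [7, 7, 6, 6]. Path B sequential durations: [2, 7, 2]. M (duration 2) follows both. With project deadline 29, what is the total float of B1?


Forward pass: ES(B1) = sum of predecessors on chain B = 0
EF = ES + duration = 0 + 2 = 2
Backward pass: LF(M) = deadline = 29; LS(M) = 29 - 2 = 27
LF(B1) = LS(M) - sum(successors on chain B) = 27 - 9 = 18
LS = LF - duration = 18 - 2 = 16
Total float = LS - ES = 16 - 0 = 16

16


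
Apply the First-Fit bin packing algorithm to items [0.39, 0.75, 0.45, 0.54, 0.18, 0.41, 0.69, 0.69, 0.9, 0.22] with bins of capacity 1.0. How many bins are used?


Place items sequentially using First-Fit:
  Item 0.39 -> new Bin 1
  Item 0.75 -> new Bin 2
  Item 0.45 -> Bin 1 (now 0.84)
  Item 0.54 -> new Bin 3
  Item 0.18 -> Bin 2 (now 0.93)
  Item 0.41 -> Bin 3 (now 0.95)
  Item 0.69 -> new Bin 4
  Item 0.69 -> new Bin 5
  Item 0.9 -> new Bin 6
  Item 0.22 -> Bin 4 (now 0.91)
Total bins used = 6

6


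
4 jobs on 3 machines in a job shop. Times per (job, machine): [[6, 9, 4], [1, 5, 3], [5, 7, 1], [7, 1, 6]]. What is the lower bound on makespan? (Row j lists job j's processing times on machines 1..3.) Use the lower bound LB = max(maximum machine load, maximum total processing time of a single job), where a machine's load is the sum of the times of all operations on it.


Machine loads:
  Machine 1: 6 + 1 + 5 + 7 = 19
  Machine 2: 9 + 5 + 7 + 1 = 22
  Machine 3: 4 + 3 + 1 + 6 = 14
Max machine load = 22
Job totals:
  Job 1: 19
  Job 2: 9
  Job 3: 13
  Job 4: 14
Max job total = 19
Lower bound = max(22, 19) = 22

22


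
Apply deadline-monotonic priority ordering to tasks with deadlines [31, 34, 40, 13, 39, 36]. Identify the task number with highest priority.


Sort tasks by relative deadline (ascending):
  Task 4: deadline = 13
  Task 1: deadline = 31
  Task 2: deadline = 34
  Task 6: deadline = 36
  Task 5: deadline = 39
  Task 3: deadline = 40
Priority order (highest first): [4, 1, 2, 6, 5, 3]
Highest priority task = 4

4


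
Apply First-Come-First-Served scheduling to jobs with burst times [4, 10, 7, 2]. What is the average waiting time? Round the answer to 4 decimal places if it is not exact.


FCFS order (as given): [4, 10, 7, 2]
Waiting times:
  Job 1: wait = 0
  Job 2: wait = 4
  Job 3: wait = 14
  Job 4: wait = 21
Sum of waiting times = 39
Average waiting time = 39/4 = 9.75

9.75


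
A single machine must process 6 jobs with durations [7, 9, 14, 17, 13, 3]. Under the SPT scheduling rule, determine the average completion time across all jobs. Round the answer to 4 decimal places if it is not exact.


Sort jobs by processing time (SPT order): [3, 7, 9, 13, 14, 17]
Compute completion times sequentially:
  Job 1: processing = 3, completes at 3
  Job 2: processing = 7, completes at 10
  Job 3: processing = 9, completes at 19
  Job 4: processing = 13, completes at 32
  Job 5: processing = 14, completes at 46
  Job 6: processing = 17, completes at 63
Sum of completion times = 173
Average completion time = 173/6 = 28.8333

28.8333


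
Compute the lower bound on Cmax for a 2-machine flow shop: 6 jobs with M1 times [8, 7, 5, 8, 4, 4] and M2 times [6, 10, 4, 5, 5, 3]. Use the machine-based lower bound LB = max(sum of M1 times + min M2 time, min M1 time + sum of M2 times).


LB1 = sum(M1 times) + min(M2 times) = 36 + 3 = 39
LB2 = min(M1 times) + sum(M2 times) = 4 + 33 = 37
Lower bound = max(LB1, LB2) = max(39, 37) = 39

39


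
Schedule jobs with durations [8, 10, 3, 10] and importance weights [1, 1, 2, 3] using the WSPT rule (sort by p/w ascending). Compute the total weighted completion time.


Compute p/w ratios and sort ascending (WSPT): [(3, 2), (10, 3), (8, 1), (10, 1)]
Compute weighted completion times:
  Job (p=3,w=2): C=3, w*C=2*3=6
  Job (p=10,w=3): C=13, w*C=3*13=39
  Job (p=8,w=1): C=21, w*C=1*21=21
  Job (p=10,w=1): C=31, w*C=1*31=31
Total weighted completion time = 97

97
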